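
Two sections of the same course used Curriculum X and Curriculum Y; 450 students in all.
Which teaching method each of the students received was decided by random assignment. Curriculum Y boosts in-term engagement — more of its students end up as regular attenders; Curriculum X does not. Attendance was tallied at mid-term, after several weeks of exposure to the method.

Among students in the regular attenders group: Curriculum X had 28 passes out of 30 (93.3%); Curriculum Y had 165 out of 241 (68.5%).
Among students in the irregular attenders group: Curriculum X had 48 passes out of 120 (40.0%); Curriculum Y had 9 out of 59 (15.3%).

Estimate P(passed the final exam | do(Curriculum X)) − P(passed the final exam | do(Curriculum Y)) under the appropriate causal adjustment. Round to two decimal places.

-0.07

The stratified and pooled comparisons disagree (Curriculum X wins within each mid-term attendance; Curriculum Y wins overall), so the answer turns on the causal role of mid-term attendance.
Mid-term attendance is downstream of the teaching method. One should not condition on a consequence of treatment, so the overall rates are the right comparison.
The causal difference is the pooled difference: 0.507 − 0.580 = -0.073.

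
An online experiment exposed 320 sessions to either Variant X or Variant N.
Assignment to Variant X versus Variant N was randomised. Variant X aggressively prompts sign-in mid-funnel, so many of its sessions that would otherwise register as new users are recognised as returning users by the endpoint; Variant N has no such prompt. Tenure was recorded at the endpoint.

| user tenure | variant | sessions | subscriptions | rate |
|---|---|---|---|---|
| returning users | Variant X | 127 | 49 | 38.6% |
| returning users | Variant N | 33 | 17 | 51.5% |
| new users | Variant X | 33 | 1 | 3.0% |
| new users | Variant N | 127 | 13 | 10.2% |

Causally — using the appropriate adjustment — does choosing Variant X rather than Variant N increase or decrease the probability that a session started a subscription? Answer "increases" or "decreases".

Within every user tenure level Variant N has the higher rate, yet pooled Variant X does — Simpson's reversal.
User tenure is downstream of the variant. One should not condition on a consequence of treatment, so the overall rates are the right comparison.
Pooled: Variant X 31.2% vs Variant N 18.8%; Variant X is higher overall.

increases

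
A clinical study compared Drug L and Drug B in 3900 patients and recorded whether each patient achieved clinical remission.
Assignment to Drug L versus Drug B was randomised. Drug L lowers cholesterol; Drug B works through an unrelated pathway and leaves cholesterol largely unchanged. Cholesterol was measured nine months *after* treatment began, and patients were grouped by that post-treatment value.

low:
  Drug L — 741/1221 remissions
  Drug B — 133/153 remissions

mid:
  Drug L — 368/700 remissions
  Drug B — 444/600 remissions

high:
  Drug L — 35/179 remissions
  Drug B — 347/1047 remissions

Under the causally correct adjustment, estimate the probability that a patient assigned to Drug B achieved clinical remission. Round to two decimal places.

Cholesterol is recorded after the drug and is itself shifted by it — it sits on the causal path from drug to outcome. Conditioning on a mediator would strip out part of the effect we want; the pooled comparison gives the total causal effect.
So P(outcome | do(Drug B)) is just the pooled rate for Drug B: 924/1800 = 0.513.

0.51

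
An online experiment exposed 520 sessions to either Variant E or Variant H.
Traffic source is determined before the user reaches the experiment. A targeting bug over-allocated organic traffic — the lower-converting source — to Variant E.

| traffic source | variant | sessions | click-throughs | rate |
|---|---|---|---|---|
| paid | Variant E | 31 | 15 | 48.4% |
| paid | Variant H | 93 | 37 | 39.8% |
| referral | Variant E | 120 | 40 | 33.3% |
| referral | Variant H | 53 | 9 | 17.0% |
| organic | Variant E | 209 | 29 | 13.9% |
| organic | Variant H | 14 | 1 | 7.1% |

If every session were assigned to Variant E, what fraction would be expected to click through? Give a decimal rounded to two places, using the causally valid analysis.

0.29

Variant E is higher inside every traffic source stratum but Variant H is higher in aggregate. Whether to stratify depends on how traffic source relates to the variant.
Nothing the variant does changes traffic source; the imbalance is an allocation artefact. With traffic source also predicting the outcome, the pooled figure is confounded, and the within-stratum comparison is the causal one.
Standardising Variant E to the population traffic source mix: 0.238·15/31 + 0.333·40/120 + 0.429·29/209 = 0.286.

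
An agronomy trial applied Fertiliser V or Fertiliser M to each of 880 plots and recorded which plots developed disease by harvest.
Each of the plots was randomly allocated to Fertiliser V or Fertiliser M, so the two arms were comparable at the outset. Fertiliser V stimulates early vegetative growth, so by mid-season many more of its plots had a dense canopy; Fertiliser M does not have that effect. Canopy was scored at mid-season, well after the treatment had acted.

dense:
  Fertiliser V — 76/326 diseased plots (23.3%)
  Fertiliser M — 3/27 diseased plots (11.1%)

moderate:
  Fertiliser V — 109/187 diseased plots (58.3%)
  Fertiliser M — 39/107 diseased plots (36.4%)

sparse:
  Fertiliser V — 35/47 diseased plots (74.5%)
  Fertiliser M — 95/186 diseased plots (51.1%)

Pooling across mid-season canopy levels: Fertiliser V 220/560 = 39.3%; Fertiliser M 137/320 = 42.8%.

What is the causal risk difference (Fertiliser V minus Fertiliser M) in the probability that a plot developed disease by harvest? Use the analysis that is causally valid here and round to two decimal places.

-0.04

Mid-season canopy is downstream of the fertiliser. One should not condition on a consequence of treatment, so the overall rates are the right comparison.
The causal difference is the pooled difference: 0.393 − 0.428 = -0.035.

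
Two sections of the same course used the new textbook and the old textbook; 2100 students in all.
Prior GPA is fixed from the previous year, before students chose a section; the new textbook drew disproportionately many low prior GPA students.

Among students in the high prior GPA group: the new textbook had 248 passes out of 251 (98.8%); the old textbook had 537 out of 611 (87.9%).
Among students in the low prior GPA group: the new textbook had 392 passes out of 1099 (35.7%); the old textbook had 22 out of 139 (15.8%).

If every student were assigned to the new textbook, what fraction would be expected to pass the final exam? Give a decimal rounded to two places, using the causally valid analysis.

0.62

Within every prior GPA band level the new textbook has the higher rate, yet pooled the old textbook does — Simpson's reversal.
Prior GPA band satisfies the back-door criterion: it is not a descendant of the teaching method, and it blocks the spurious path from teaching method to outcome. Adjusting for it (i.e., using the within-prior GPA band rates) gives the causal effect.
Standardising the new textbook to the population prior GPA band mix: 0.410·248/251 + 0.590·392/1099 = 0.616.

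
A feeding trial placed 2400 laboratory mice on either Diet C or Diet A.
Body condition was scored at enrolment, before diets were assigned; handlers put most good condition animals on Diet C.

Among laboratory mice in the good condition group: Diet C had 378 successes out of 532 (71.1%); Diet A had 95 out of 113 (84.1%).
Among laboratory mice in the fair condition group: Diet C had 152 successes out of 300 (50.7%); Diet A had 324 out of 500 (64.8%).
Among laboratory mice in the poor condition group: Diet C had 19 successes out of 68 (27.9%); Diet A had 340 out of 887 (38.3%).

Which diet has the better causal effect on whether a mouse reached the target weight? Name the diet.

Within every starting body condition level Diet A has the higher rate, yet pooled Diet C does — Simpson's reversal.
Starting body condition is set before the diet has any effect — it is not caused by the diet — and it independently drives the outcome. That makes it a confounder, so the causal comparison is within starting body condition levels.
Within each level — good condition: 71.1% vs 84.1%; fair condition: 50.7% vs 64.8%; poor condition: 27.9% vs 38.3% — Diet A is higher every time.

Diet A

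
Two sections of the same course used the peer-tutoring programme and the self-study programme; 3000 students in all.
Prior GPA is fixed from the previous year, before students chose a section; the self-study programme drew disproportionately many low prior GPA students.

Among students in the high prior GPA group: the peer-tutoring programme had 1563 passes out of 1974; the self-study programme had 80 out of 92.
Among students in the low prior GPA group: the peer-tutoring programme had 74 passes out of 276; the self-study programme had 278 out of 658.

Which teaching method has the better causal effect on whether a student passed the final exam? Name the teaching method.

Since prior GPA band is a pre-existing factor (not a product of the teaching method) and it affects the outcome on its own, it is a confounder. The stratified rates, not the pooled rate, identify the causal effect.
Within each level — high prior GPA: 79.2% vs 87.0%; low prior GPA: 26.8% vs 42.2% — the self-study programme is higher every time.

the self-study programme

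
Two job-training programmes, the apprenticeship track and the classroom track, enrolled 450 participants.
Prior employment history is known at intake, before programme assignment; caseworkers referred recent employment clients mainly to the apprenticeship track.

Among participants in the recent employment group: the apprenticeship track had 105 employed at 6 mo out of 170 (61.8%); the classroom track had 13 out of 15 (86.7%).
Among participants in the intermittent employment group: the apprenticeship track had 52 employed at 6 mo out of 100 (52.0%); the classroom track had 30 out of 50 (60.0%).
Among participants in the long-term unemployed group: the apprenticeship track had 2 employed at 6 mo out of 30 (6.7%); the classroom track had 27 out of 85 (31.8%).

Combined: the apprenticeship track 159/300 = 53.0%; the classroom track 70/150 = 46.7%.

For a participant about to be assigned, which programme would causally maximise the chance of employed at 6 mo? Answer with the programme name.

The stratified and pooled comparisons disagree (the classroom track wins within each prior employment history; the apprenticeship track wins overall), so the answer turns on the causal role of prior employment history.
Here prior employment history is a common cause — it drives both which programme a case falls under and the outcome. The crude comparison mixes populations; the stratum-specific rates are the causally relevant ones.
Within each level — recent employment: 61.8% vs 86.7%; intermittent employment: 52.0% vs 60.0%; long-term unemployed: 6.7% vs 31.8% — the classroom track is higher every time.

the classroom track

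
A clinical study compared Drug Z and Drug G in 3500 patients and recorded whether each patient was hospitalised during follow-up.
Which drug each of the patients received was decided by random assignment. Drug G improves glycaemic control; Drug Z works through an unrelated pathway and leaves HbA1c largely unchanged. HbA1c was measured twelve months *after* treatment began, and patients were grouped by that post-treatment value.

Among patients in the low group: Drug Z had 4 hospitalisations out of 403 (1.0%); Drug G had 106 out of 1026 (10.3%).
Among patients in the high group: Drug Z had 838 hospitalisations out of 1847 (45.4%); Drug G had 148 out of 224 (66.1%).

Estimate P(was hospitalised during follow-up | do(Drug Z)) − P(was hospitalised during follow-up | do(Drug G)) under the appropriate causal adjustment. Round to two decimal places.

Stratifying would compare drugs among patients the drugs themselves sorted into HbA1c groups — a form of selection on an intermediate. The unconditioned pooled rates give the total causal effect.
The causal difference is the pooled difference: 0.374 − 0.203 = +0.171.

+0.17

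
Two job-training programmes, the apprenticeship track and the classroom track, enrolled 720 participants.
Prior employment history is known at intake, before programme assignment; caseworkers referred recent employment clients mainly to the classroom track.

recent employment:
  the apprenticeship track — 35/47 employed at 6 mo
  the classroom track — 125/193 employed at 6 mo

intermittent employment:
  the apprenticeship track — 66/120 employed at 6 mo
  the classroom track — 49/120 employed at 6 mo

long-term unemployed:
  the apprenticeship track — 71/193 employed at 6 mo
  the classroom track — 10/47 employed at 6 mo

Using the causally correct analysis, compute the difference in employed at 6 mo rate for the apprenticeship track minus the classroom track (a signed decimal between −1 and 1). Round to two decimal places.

+0.13

the apprenticeship track is higher inside every prior employment history stratum but the classroom track is higher in aggregate. Whether to stratify depends on how prior employment history relates to the programme.
The imbalance in prior employment history arose from how participants were allocated, not from anything the programme did; and prior employment history independently affects the outcome. The pooled gap is confounded — condition on prior employment history.
Adjusting over the population distribution of prior employment history: 0.333·(0.745−0.648) + 0.333·(0.550−0.408) + 0.333·(0.368−0.213) = +0.131.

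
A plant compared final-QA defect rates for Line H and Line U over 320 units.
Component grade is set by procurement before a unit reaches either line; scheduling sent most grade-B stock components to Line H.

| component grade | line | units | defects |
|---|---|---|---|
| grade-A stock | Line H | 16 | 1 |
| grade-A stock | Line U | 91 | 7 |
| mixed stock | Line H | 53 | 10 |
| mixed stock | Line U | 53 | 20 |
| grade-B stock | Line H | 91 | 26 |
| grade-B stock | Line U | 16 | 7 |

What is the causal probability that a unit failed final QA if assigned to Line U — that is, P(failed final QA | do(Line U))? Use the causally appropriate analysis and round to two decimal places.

0.30

The stratified and pooled comparisons disagree (Line H wins within each component grade; Line U wins overall), so the answer turns on the causal role of component grade.
Here component grade is a common cause — it drives both which line a case falls under and the outcome. The crude comparison mixes populations; the stratum-specific rates are the causally relevant ones.
Standardising Line U to the population component grade mix: 0.334·7/91 + 0.331·20/53 + 0.334·7/16 = 0.297.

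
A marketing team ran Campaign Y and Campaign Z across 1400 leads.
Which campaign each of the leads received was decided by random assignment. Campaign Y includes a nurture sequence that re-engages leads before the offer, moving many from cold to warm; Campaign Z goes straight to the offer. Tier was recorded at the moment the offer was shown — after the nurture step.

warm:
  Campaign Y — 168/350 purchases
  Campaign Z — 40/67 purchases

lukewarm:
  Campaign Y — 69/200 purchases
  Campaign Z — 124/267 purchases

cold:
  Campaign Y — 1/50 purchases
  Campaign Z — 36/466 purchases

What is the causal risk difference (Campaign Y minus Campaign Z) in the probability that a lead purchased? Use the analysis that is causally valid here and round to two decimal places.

Within every engagement tier level Campaign Z has the higher rate, yet pooled Campaign Y does — Simpson's reversal.
Engagement tier is recorded after the campaign and is itself shifted by it — it sits on the causal path from campaign to outcome. Conditioning on a mediator would strip out part of the effect we want; the pooled comparison gives the total causal effect.
The causal difference is the pooled difference: 0.397 − 0.250 = +0.147.

+0.15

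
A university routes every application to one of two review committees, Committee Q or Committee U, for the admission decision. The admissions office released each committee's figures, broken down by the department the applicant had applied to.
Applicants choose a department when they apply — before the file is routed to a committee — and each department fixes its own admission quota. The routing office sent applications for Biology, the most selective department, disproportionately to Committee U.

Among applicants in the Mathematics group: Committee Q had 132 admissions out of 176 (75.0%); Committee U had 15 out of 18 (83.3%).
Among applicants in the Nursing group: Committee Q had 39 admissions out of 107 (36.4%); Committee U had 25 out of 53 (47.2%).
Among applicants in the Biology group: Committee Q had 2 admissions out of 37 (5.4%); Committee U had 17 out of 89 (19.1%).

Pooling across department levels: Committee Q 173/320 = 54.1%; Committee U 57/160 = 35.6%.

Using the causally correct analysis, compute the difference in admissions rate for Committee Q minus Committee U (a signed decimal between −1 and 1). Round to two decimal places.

-0.11

The department-specific comparison favours Committee U throughout, but the pooled figures favour Committee Q. The question is whether to condition on department.
The imbalance in department arose from how applicants were allocated, not from anything the review committee did; and department independently affects the outcome. The pooled gap is confounded — condition on department.
Adjusting over the population distribution of department: 0.404·(0.750−0.833) + 0.333·(0.364−0.472) + 0.263·(0.054−0.191) = -0.105.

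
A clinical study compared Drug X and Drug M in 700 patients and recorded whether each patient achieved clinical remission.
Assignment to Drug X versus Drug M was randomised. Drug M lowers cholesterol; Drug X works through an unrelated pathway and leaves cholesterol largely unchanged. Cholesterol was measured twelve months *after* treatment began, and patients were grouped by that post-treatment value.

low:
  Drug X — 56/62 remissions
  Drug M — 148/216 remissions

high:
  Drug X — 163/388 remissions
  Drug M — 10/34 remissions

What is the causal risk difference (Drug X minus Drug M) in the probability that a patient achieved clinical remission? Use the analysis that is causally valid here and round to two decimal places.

-0.15

Within every cholesterol level Drug X has the higher rate, yet pooled Drug M does — Simpson's reversal.
Because the drug influences cholesterol, cholesterol is a post-treatment mediator, not a confounder. Stratifying on it would bias the estimate; the causal effect is the crude pooled difference.
The causal difference is the pooled difference: 0.487 − 0.632 = -0.145.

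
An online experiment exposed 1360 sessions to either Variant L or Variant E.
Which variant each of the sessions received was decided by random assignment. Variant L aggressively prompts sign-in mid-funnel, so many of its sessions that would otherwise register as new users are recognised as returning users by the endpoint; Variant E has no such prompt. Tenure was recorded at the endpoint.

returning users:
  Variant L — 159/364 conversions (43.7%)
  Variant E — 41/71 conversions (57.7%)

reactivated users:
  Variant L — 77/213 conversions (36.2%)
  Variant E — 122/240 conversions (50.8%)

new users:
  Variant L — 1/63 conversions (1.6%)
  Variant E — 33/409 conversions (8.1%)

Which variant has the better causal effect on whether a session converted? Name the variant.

Variant L

User tenure is recorded after the variant and is itself shifted by it — it sits on the causal path from variant to outcome. Conditioning on a mediator would strip out part of the effect we want; the pooled comparison gives the total causal effect.
Pooled: Variant L 37.0% vs Variant E 27.2%; Variant L is higher overall.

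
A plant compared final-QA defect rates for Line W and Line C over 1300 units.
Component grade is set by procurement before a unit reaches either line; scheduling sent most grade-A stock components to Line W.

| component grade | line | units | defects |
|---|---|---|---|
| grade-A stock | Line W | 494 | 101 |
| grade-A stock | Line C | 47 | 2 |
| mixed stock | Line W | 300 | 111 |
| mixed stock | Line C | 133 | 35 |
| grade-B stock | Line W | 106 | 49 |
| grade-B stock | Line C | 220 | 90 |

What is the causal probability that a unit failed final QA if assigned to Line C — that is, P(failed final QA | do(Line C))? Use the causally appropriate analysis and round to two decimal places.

Line C is lower inside every component grade stratum but Line W is lower in aggregate. Whether to stratify depends on how component grade relates to the line.
Component grade satisfies the back-door criterion: it is not a descendant of the line, and it blocks the spurious path from line to outcome. Adjusting for it (i.e., using the within-component grade rates) gives the causal effect.
Standardising Line C to the population component grade mix: 0.416·2/47 + 0.333·35/133 + 0.251·90/220 = 0.208.

0.21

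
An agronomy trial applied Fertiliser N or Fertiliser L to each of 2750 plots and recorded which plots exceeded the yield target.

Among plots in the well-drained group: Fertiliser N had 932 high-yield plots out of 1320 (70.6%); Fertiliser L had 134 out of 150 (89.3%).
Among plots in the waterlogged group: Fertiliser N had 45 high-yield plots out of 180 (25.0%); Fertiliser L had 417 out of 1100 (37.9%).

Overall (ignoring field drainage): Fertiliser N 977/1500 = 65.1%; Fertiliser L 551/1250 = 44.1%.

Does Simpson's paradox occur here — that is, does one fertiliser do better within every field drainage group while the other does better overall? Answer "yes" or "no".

yes

Within each field drainage level (well-drained 70.6% vs 89.3%; waterlogged 25.0% vs 37.9%), Fertiliser L has the higher rate every time. Pooled: 65.1% vs 44.1% — Fertiliser N has the higher rate overall. The two comparisons disagree.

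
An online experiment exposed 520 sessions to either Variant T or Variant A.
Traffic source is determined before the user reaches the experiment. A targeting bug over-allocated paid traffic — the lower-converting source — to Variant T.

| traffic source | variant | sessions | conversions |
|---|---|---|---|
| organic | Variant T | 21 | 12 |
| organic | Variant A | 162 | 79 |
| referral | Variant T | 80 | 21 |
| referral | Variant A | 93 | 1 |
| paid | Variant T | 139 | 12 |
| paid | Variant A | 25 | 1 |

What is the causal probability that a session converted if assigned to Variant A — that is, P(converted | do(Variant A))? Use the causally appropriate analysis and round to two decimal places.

0.19

Traffic source differs across variants for reasons unrelated to any effect of the variant itself, and it separately predicts the outcome — a classic confounder. We must compare within traffic source levels.
Standardising Variant A to the population traffic source mix: 0.352·79/162 + 0.333·1/93 + 0.315·1/25 = 0.188.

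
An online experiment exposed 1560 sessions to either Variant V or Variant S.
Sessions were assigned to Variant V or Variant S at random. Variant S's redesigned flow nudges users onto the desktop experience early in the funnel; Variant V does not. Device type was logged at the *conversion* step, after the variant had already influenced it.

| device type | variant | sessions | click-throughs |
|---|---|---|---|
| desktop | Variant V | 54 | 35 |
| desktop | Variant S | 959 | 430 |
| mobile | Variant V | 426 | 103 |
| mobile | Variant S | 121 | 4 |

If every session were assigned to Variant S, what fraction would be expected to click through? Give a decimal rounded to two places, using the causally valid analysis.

0.40

Variant V is higher inside every device type stratum but Variant S is higher in aggregate. Whether to stratify depends on how device type relates to the variant.
Device type here is a post-treatment variable shaped by the variant; conditioning on it would introduce bias rather than remove it. The overall comparison is the causal one.
So P(outcome | do(Variant S)) is just the pooled rate for Variant S: 434/1080 = 0.402.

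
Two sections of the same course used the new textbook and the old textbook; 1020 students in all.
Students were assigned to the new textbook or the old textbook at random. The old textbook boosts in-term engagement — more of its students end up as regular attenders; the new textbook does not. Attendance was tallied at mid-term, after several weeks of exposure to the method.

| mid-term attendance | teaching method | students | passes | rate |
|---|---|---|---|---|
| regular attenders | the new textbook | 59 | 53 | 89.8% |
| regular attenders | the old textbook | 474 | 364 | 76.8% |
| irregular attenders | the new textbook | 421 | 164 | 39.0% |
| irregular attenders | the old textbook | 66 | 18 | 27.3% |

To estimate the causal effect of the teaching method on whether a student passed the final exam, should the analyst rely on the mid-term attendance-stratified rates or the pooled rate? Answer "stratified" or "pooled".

Mid-term attendance lies on the pathway teaching method → mid-term attendance → outcome, so adjusting for it blocks the indirect effect. For the total causal effect of teaching method, use the unadjusted pooled rates.
Pooled: the new textbook 45.2% vs the old textbook 70.7%; the old textbook is higher overall.

pooled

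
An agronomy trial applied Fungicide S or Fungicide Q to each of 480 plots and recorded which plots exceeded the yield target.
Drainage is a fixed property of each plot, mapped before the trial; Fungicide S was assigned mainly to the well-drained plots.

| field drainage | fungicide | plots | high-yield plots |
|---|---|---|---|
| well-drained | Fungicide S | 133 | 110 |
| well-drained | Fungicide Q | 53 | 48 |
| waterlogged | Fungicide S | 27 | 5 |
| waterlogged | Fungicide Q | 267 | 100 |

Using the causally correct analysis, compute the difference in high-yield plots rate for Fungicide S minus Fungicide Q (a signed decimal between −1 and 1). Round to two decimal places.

Fungicide Q is higher inside every field drainage stratum but Fungicide S is higher in aggregate. Whether to stratify depends on how field drainage relates to the fungicide.
Field drainage is set before the fungicide has any effect — it is not caused by the fungicide — and it independently drives the outcome. That makes it a confounder, so the causal comparison is within field drainage levels.
Adjusting over the population distribution of field drainage: 0.388·(0.827−0.906) + 0.613·(0.185−0.375) = -0.146.

-0.15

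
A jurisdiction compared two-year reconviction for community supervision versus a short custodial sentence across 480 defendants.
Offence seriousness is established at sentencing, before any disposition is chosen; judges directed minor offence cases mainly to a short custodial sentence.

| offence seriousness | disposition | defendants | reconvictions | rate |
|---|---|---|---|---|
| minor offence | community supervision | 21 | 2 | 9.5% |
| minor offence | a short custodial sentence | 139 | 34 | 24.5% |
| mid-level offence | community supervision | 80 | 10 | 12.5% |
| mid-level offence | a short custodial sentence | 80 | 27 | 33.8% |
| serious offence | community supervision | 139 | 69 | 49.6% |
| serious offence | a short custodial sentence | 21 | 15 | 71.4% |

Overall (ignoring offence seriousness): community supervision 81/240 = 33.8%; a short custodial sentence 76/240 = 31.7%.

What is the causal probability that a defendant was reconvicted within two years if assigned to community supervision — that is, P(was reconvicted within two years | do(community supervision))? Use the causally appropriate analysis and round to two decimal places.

Nothing the disposition does changes offence seriousness; the imbalance is an allocation artefact. With offence seriousness also predicting the outcome, the pooled figure is confounded, and the within-stratum comparison is the causal one.
Standardising community supervision to the population offence seriousness mix: 0.333·2/21 + 0.333·10/80 + 0.333·69/139 = 0.239.

0.24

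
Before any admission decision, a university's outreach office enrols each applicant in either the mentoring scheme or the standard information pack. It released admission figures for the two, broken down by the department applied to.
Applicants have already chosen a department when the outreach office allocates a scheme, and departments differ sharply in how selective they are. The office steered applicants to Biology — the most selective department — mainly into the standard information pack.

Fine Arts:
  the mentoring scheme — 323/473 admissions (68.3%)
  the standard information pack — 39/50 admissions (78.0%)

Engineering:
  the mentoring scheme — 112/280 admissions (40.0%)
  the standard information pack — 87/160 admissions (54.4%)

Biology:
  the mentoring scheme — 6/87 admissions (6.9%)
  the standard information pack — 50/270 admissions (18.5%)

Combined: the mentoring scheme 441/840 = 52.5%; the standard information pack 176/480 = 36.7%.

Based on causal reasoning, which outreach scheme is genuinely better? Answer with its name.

the standard information pack

Within every department level the standard information pack has the higher rate, yet pooled the mentoring scheme does — Simpson's reversal.
Department satisfies the back-door criterion: it is not a descendant of the outreach scheme, and it blocks the spurious path from outreach scheme to outcome. Adjusting for it (i.e., using the within-department rates) gives the causal effect.
Within each level — Fine Arts: 68.3% vs 78.0%; Engineering: 40.0% vs 54.4%; Biology: 6.9% vs 18.5% — the standard information pack is higher every time.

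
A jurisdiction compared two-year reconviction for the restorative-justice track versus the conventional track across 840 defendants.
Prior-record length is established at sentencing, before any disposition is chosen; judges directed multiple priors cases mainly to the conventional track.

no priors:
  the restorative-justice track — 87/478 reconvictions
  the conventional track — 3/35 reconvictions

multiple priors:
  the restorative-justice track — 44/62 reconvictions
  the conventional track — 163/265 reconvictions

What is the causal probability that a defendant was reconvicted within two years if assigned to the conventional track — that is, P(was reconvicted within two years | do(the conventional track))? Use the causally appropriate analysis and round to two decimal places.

0.29

Prior-record length satisfies the back-door criterion: it is not a descendant of the disposition, and it blocks the spurious path from disposition to outcome. Adjusting for it (i.e., using the within-prior-record length rates) gives the causal effect.
Standardising the conventional track to the population prior-record length mix: 0.611·3/35 + 0.389·163/265 = 0.292.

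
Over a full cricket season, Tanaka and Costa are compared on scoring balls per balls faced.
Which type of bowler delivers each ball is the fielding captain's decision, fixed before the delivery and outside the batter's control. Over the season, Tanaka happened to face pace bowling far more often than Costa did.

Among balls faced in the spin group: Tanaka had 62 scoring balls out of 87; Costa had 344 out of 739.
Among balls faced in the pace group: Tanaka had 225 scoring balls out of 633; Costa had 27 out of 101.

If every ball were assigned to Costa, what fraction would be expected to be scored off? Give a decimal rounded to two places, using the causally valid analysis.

Bowling type satisfies the back-door criterion: it is not a descendant of the player, and it blocks the spurious path from player to outcome. Adjusting for it (i.e., using the within-bowling type rates) gives the causal effect.
Standardising Costa to the population bowling type mix: 0.529·344/739 + 0.471·27/101 = 0.372.

0.37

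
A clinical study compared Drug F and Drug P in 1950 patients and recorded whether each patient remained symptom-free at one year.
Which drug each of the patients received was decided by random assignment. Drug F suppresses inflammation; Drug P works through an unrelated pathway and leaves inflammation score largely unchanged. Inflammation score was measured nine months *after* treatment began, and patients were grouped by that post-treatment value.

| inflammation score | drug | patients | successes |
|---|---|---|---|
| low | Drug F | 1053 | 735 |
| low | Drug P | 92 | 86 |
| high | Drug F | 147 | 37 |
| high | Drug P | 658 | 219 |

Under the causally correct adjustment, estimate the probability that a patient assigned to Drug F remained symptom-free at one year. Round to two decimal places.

Drug P is higher inside every inflammation score stratum but Drug F is higher in aggregate. Whether to stratify depends on how inflammation score relates to the drug.
Inflammation score is downstream of the drug. One should not condition on a consequence of treatment, so the overall rates are the right comparison.
So P(outcome | do(Drug F)) is just the pooled rate for Drug F: 772/1200 = 0.643.

0.64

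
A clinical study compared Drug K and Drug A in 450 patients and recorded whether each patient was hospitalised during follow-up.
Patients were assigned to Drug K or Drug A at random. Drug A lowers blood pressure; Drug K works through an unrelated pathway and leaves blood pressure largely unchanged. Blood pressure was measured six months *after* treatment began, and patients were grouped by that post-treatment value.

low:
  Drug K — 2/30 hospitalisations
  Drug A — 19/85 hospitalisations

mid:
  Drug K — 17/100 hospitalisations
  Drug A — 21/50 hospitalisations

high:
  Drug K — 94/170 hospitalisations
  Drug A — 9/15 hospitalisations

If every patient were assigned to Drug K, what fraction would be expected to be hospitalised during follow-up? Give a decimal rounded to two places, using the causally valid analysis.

Blood pressure here is a post-treatment variable shaped by the drug; conditioning on it would introduce bias rather than remove it. The overall comparison is the causal one.
So P(outcome | do(Drug K)) is just the pooled rate for Drug K: 113/300 = 0.377.

0.38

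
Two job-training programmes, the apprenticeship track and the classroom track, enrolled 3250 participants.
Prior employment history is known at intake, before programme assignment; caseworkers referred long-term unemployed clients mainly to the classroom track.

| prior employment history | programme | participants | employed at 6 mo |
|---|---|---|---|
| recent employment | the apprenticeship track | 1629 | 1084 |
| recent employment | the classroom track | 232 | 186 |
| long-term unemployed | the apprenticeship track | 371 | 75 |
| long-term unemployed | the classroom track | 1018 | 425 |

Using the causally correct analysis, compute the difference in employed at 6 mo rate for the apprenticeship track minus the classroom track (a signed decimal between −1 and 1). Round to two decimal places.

-0.17

Prior employment history differs across programmes for reasons unrelated to any effect of the programme itself, and it separately predicts the outcome — a classic confounder. We must compare within prior employment history levels.
Adjusting over the population distribution of prior employment history: 0.573·(0.665−0.802) + 0.427·(0.202−0.417) = -0.170.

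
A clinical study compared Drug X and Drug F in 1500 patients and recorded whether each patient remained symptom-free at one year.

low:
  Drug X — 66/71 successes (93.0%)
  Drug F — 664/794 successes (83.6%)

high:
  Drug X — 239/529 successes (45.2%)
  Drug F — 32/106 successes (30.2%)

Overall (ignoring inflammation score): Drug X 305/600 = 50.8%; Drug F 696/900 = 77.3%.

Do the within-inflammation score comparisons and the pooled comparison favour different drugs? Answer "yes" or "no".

Within each inflammation score level (low 93.0% vs 83.6%; high 45.2% vs 30.2%), Drug X has the higher rate every time. Pooled: 50.8% vs 77.3% — Drug F has the higher rate overall. The two comparisons disagree.

yes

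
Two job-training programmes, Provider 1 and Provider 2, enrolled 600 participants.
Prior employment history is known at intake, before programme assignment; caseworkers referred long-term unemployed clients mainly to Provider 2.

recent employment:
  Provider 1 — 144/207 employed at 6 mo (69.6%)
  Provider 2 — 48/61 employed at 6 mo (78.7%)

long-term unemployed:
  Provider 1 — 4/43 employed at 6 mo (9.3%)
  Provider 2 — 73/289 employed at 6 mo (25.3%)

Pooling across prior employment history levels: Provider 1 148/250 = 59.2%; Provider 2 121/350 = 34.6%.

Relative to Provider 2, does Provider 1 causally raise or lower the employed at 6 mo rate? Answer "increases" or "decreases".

Here prior employment history is a common cause — it drives both which programme a case falls under and the outcome. The crude comparison mixes populations; the stratum-specific rates are the causally relevant ones.
Within each level — recent employment: 69.6% vs 78.7%; long-term unemployed: 9.3% vs 25.3% — Provider 2 is higher every time.

decreases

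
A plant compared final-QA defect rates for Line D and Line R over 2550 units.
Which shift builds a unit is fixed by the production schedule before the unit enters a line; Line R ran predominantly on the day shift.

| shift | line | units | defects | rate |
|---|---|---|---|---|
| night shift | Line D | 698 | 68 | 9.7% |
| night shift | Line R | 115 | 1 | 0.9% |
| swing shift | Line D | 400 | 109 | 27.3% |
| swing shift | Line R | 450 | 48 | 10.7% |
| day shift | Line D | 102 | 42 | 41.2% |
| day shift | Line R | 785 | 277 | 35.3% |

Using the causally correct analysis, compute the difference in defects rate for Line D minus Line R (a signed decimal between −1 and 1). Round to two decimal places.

The shift-specific comparison favours Line R throughout, but the pooled figures favour Line D. The question is whether to condition on shift.
Shift differs across lines for reasons unrelated to any effect of the line itself, and it separately predicts the outcome — a classic confounder. We must compare within shift levels.
Adjusting over the population distribution of shift: 0.319·(0.097−0.009) + 0.333·(0.273−0.107) + 0.348·(0.412−0.353) = +0.104.

+0.10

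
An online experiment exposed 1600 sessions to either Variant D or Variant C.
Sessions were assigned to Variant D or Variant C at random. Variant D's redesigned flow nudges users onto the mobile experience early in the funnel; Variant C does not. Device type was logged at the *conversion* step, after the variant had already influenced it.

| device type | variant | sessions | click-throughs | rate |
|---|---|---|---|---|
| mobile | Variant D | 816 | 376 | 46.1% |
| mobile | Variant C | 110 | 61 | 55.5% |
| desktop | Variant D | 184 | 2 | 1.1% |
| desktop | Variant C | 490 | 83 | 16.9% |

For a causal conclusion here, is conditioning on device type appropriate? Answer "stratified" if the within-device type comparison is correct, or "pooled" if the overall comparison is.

pooled

Variant C is higher inside every device type stratum but Variant D is higher in aggregate. Whether to stratify depends on how device type relates to the variant.
Device type is recorded after the variant and is itself shifted by it — it sits on the causal path from variant to outcome. Conditioning on a mediator would strip out part of the effect we want; the pooled comparison gives the total causal effect.
Pooled: Variant D 37.8% vs Variant C 24.0%; Variant D is higher overall.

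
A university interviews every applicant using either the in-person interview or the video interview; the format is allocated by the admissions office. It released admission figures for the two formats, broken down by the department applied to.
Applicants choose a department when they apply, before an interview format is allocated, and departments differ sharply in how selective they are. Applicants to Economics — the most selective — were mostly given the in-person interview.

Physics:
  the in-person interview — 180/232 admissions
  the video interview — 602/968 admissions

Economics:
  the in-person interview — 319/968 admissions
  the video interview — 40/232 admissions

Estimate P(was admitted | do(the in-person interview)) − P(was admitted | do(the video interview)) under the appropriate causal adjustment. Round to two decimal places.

+0.16

Within every department level the in-person interview has the higher rate, yet pooled the video interview does — Simpson's reversal.
Nothing the interview format does changes department; the imbalance is an allocation artefact. With department also predicting the outcome, the pooled figure is confounded, and the within-stratum comparison is the causal one.
Adjusting over the population distribution of department: 0.500·(0.776−0.622) + 0.500·(0.330−0.172) = +0.156.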